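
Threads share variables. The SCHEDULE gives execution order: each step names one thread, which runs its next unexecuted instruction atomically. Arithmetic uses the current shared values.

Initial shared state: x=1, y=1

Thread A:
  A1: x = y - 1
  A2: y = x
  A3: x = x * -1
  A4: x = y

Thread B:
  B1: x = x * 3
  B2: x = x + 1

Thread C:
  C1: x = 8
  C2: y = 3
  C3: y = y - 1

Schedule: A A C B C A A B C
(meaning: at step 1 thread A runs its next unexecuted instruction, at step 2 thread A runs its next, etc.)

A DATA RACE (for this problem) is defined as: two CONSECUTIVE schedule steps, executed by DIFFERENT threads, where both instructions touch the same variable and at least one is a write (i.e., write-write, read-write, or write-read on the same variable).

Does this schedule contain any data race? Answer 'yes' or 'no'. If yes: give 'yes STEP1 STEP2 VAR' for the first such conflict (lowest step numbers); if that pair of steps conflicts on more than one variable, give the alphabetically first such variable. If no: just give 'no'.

Steps 1,2: same thread (A). No race.
Steps 2,3: A(y = x) vs C(x = 8). RACE on x (R-W).
Steps 3,4: C(x = 8) vs B(x = x * 3). RACE on x (W-W).
Steps 4,5: B(r=x,w=x) vs C(r=-,w=y). No conflict.
Steps 5,6: C(r=-,w=y) vs A(r=x,w=x). No conflict.
Steps 6,7: same thread (A). No race.
Steps 7,8: A(x = y) vs B(x = x + 1). RACE on x (W-W).
Steps 8,9: B(r=x,w=x) vs C(r=y,w=y). No conflict.
First conflict at steps 2,3.

Answer: yes 2 3 x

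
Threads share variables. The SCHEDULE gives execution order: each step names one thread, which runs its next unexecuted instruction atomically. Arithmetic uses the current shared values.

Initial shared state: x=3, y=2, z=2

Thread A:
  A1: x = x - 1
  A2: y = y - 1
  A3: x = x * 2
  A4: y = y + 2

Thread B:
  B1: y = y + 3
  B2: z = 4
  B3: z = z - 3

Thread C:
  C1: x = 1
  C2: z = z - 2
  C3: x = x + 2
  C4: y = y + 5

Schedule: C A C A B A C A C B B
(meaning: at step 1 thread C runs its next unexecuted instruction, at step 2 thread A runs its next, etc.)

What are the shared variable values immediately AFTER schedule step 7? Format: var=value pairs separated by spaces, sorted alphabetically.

Answer: x=2 y=4 z=0

Derivation:
Step 1: thread C executes C1 (x = 1). Shared: x=1 y=2 z=2. PCs: A@0 B@0 C@1
Step 2: thread A executes A1 (x = x - 1). Shared: x=0 y=2 z=2. PCs: A@1 B@0 C@1
Step 3: thread C executes C2 (z = z - 2). Shared: x=0 y=2 z=0. PCs: A@1 B@0 C@2
Step 4: thread A executes A2 (y = y - 1). Shared: x=0 y=1 z=0. PCs: A@2 B@0 C@2
Step 5: thread B executes B1 (y = y + 3). Shared: x=0 y=4 z=0. PCs: A@2 B@1 C@2
Step 6: thread A executes A3 (x = x * 2). Shared: x=0 y=4 z=0. PCs: A@3 B@1 C@2
Step 7: thread C executes C3 (x = x + 2). Shared: x=2 y=4 z=0. PCs: A@3 B@1 C@3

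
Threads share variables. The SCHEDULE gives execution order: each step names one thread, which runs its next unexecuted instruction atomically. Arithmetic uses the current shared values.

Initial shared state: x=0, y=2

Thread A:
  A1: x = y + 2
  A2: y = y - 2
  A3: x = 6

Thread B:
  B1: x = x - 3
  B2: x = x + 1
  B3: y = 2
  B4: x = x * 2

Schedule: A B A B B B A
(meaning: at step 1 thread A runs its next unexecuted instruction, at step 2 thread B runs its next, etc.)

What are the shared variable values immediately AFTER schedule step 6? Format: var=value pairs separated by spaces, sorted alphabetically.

Answer: x=4 y=2

Derivation:
Step 1: thread A executes A1 (x = y + 2). Shared: x=4 y=2. PCs: A@1 B@0
Step 2: thread B executes B1 (x = x - 3). Shared: x=1 y=2. PCs: A@1 B@1
Step 3: thread A executes A2 (y = y - 2). Shared: x=1 y=0. PCs: A@2 B@1
Step 4: thread B executes B2 (x = x + 1). Shared: x=2 y=0. PCs: A@2 B@2
Step 5: thread B executes B3 (y = 2). Shared: x=2 y=2. PCs: A@2 B@3
Step 6: thread B executes B4 (x = x * 2). Shared: x=4 y=2. PCs: A@2 B@4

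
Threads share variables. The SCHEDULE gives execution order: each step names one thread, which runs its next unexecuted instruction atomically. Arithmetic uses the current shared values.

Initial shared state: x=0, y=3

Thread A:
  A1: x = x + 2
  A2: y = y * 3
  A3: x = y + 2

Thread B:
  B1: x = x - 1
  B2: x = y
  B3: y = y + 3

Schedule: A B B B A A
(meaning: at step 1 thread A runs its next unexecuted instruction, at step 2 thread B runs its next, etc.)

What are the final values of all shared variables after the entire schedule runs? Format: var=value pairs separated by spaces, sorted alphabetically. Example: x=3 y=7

Answer: x=20 y=18

Derivation:
Step 1: thread A executes A1 (x = x + 2). Shared: x=2 y=3. PCs: A@1 B@0
Step 2: thread B executes B1 (x = x - 1). Shared: x=1 y=3. PCs: A@1 B@1
Step 3: thread B executes B2 (x = y). Shared: x=3 y=3. PCs: A@1 B@2
Step 4: thread B executes B3 (y = y + 3). Shared: x=3 y=6. PCs: A@1 B@3
Step 5: thread A executes A2 (y = y * 3). Shared: x=3 y=18. PCs: A@2 B@3
Step 6: thread A executes A3 (x = y + 2). Shared: x=20 y=18. PCs: A@3 B@3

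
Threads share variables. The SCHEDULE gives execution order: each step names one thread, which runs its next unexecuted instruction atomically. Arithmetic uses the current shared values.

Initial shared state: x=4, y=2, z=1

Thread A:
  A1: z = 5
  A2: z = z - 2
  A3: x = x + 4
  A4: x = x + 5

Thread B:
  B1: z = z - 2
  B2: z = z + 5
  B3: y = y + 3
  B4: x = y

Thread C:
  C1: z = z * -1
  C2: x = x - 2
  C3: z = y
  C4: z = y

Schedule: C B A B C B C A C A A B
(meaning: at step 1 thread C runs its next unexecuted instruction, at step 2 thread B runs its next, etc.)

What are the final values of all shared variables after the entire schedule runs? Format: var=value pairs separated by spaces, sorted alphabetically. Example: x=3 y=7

Step 1: thread C executes C1 (z = z * -1). Shared: x=4 y=2 z=-1. PCs: A@0 B@0 C@1
Step 2: thread B executes B1 (z = z - 2). Shared: x=4 y=2 z=-3. PCs: A@0 B@1 C@1
Step 3: thread A executes A1 (z = 5). Shared: x=4 y=2 z=5. PCs: A@1 B@1 C@1
Step 4: thread B executes B2 (z = z + 5). Shared: x=4 y=2 z=10. PCs: A@1 B@2 C@1
Step 5: thread C executes C2 (x = x - 2). Shared: x=2 y=2 z=10. PCs: A@1 B@2 C@2
Step 6: thread B executes B3 (y = y + 3). Shared: x=2 y=5 z=10. PCs: A@1 B@3 C@2
Step 7: thread C executes C3 (z = y). Shared: x=2 y=5 z=5. PCs: A@1 B@3 C@3
Step 8: thread A executes A2 (z = z - 2). Shared: x=2 y=5 z=3. PCs: A@2 B@3 C@3
Step 9: thread C executes C4 (z = y). Shared: x=2 y=5 z=5. PCs: A@2 B@3 C@4
Step 10: thread A executes A3 (x = x + 4). Shared: x=6 y=5 z=5. PCs: A@3 B@3 C@4
Step 11: thread A executes A4 (x = x + 5). Shared: x=11 y=5 z=5. PCs: A@4 B@3 C@4
Step 12: thread B executes B4 (x = y). Shared: x=5 y=5 z=5. PCs: A@4 B@4 C@4

Answer: x=5 y=5 z=5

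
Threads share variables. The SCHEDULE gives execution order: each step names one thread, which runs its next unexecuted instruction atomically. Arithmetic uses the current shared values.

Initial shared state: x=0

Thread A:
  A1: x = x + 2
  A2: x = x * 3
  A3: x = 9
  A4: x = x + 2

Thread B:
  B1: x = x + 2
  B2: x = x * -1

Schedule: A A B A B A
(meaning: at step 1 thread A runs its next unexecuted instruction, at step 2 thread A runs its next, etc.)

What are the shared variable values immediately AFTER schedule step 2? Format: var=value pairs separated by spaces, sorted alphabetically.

Step 1: thread A executes A1 (x = x + 2). Shared: x=2. PCs: A@1 B@0
Step 2: thread A executes A2 (x = x * 3). Shared: x=6. PCs: A@2 B@0

Answer: x=6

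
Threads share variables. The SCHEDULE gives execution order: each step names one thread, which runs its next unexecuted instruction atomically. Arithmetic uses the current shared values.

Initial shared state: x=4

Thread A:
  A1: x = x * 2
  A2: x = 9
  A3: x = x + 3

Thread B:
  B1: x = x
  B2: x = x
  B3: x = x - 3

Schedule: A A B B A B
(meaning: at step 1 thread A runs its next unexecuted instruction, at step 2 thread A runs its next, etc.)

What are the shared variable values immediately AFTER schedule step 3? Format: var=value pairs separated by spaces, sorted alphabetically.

Answer: x=9

Derivation:
Step 1: thread A executes A1 (x = x * 2). Shared: x=8. PCs: A@1 B@0
Step 2: thread A executes A2 (x = 9). Shared: x=9. PCs: A@2 B@0
Step 3: thread B executes B1 (x = x). Shared: x=9. PCs: A@2 B@1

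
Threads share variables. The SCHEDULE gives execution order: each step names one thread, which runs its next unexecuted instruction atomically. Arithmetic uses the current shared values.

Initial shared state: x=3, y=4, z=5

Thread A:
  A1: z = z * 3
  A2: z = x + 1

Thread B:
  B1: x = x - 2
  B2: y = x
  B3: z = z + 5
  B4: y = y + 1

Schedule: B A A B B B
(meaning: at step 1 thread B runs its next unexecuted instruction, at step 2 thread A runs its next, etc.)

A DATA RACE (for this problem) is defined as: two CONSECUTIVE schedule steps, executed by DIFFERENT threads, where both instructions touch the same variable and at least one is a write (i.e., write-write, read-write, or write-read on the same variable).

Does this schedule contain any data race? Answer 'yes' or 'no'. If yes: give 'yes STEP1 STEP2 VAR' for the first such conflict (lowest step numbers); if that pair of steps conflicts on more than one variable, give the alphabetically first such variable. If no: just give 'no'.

Answer: no

Derivation:
Steps 1,2: B(r=x,w=x) vs A(r=z,w=z). No conflict.
Steps 2,3: same thread (A). No race.
Steps 3,4: A(r=x,w=z) vs B(r=x,w=y). No conflict.
Steps 4,5: same thread (B). No race.
Steps 5,6: same thread (B). No race.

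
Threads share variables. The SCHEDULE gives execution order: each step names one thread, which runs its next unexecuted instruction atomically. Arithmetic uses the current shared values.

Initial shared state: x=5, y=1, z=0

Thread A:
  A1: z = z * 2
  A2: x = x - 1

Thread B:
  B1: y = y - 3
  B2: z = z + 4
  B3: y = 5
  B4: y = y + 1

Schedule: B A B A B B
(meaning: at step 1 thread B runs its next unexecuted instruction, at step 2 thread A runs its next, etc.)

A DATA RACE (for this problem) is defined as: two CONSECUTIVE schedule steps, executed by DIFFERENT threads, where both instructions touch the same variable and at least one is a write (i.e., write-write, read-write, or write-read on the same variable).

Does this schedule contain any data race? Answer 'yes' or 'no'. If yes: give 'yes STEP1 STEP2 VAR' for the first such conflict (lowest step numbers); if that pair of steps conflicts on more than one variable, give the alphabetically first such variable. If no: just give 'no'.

Answer: yes 2 3 z

Derivation:
Steps 1,2: B(r=y,w=y) vs A(r=z,w=z). No conflict.
Steps 2,3: A(z = z * 2) vs B(z = z + 4). RACE on z (W-W).
Steps 3,4: B(r=z,w=z) vs A(r=x,w=x). No conflict.
Steps 4,5: A(r=x,w=x) vs B(r=-,w=y). No conflict.
Steps 5,6: same thread (B). No race.
First conflict at steps 2,3.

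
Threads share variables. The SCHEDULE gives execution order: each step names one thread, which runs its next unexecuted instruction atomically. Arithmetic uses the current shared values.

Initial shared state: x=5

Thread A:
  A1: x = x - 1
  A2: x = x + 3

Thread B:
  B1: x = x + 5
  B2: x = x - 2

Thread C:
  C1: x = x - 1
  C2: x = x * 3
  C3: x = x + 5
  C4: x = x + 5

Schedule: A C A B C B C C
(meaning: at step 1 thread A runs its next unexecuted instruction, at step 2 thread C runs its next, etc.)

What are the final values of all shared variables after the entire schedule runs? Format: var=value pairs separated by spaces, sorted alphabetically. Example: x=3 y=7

Step 1: thread A executes A1 (x = x - 1). Shared: x=4. PCs: A@1 B@0 C@0
Step 2: thread C executes C1 (x = x - 1). Shared: x=3. PCs: A@1 B@0 C@1
Step 3: thread A executes A2 (x = x + 3). Shared: x=6. PCs: A@2 B@0 C@1
Step 4: thread B executes B1 (x = x + 5). Shared: x=11. PCs: A@2 B@1 C@1
Step 5: thread C executes C2 (x = x * 3). Shared: x=33. PCs: A@2 B@1 C@2
Step 6: thread B executes B2 (x = x - 2). Shared: x=31. PCs: A@2 B@2 C@2
Step 7: thread C executes C3 (x = x + 5). Shared: x=36. PCs: A@2 B@2 C@3
Step 8: thread C executes C4 (x = x + 5). Shared: x=41. PCs: A@2 B@2 C@4

Answer: x=41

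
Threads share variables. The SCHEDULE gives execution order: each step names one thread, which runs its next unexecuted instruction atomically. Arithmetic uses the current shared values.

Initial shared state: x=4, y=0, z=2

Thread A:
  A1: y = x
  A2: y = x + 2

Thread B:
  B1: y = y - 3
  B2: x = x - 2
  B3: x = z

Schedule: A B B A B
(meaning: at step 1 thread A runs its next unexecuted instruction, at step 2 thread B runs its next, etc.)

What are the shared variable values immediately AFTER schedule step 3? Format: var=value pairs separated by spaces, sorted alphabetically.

Answer: x=2 y=1 z=2

Derivation:
Step 1: thread A executes A1 (y = x). Shared: x=4 y=4 z=2. PCs: A@1 B@0
Step 2: thread B executes B1 (y = y - 3). Shared: x=4 y=1 z=2. PCs: A@1 B@1
Step 3: thread B executes B2 (x = x - 2). Shared: x=2 y=1 z=2. PCs: A@1 B@2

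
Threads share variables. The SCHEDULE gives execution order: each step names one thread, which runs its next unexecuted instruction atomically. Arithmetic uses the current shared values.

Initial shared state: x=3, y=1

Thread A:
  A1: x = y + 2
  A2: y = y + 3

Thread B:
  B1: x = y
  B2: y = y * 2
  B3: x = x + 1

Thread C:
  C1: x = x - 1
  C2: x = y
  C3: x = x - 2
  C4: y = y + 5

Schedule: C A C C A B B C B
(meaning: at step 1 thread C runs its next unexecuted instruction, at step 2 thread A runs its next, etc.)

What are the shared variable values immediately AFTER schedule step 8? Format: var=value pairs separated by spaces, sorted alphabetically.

Answer: x=4 y=13

Derivation:
Step 1: thread C executes C1 (x = x - 1). Shared: x=2 y=1. PCs: A@0 B@0 C@1
Step 2: thread A executes A1 (x = y + 2). Shared: x=3 y=1. PCs: A@1 B@0 C@1
Step 3: thread C executes C2 (x = y). Shared: x=1 y=1. PCs: A@1 B@0 C@2
Step 4: thread C executes C3 (x = x - 2). Shared: x=-1 y=1. PCs: A@1 B@0 C@3
Step 5: thread A executes A2 (y = y + 3). Shared: x=-1 y=4. PCs: A@2 B@0 C@3
Step 6: thread B executes B1 (x = y). Shared: x=4 y=4. PCs: A@2 B@1 C@3
Step 7: thread B executes B2 (y = y * 2). Shared: x=4 y=8. PCs: A@2 B@2 C@3
Step 8: thread C executes C4 (y = y + 5). Shared: x=4 y=13. PCs: A@2 B@2 C@4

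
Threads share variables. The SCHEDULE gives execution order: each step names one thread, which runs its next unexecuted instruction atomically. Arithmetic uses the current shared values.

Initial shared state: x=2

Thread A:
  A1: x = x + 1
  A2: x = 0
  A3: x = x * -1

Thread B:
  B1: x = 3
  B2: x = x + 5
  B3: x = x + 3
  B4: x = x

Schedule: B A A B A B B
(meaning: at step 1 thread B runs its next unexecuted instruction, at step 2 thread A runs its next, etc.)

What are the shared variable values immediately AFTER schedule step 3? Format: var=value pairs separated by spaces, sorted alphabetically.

Step 1: thread B executes B1 (x = 3). Shared: x=3. PCs: A@0 B@1
Step 2: thread A executes A1 (x = x + 1). Shared: x=4. PCs: A@1 B@1
Step 3: thread A executes A2 (x = 0). Shared: x=0. PCs: A@2 B@1

Answer: x=0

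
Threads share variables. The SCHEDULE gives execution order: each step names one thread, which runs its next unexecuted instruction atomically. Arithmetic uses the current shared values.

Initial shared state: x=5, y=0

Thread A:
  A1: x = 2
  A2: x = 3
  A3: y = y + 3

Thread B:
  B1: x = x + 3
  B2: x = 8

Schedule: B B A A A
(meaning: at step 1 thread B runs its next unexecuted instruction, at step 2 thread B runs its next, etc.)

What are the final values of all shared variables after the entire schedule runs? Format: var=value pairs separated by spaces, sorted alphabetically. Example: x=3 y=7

Step 1: thread B executes B1 (x = x + 3). Shared: x=8 y=0. PCs: A@0 B@1
Step 2: thread B executes B2 (x = 8). Shared: x=8 y=0. PCs: A@0 B@2
Step 3: thread A executes A1 (x = 2). Shared: x=2 y=0. PCs: A@1 B@2
Step 4: thread A executes A2 (x = 3). Shared: x=3 y=0. PCs: A@2 B@2
Step 5: thread A executes A3 (y = y + 3). Shared: x=3 y=3. PCs: A@3 B@2

Answer: x=3 y=3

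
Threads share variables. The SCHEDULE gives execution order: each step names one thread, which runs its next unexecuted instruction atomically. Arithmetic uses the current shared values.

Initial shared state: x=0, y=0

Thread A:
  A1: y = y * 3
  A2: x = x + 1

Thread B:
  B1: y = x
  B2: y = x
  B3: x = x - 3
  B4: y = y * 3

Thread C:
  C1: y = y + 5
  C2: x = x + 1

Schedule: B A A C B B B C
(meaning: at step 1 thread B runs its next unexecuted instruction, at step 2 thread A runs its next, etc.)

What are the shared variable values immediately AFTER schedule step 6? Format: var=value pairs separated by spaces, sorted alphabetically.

Answer: x=-2 y=1

Derivation:
Step 1: thread B executes B1 (y = x). Shared: x=0 y=0. PCs: A@0 B@1 C@0
Step 2: thread A executes A1 (y = y * 3). Shared: x=0 y=0. PCs: A@1 B@1 C@0
Step 3: thread A executes A2 (x = x + 1). Shared: x=1 y=0. PCs: A@2 B@1 C@0
Step 4: thread C executes C1 (y = y + 5). Shared: x=1 y=5. PCs: A@2 B@1 C@1
Step 5: thread B executes B2 (y = x). Shared: x=1 y=1. PCs: A@2 B@2 C@1
Step 6: thread B executes B3 (x = x - 3). Shared: x=-2 y=1. PCs: A@2 B@3 C@1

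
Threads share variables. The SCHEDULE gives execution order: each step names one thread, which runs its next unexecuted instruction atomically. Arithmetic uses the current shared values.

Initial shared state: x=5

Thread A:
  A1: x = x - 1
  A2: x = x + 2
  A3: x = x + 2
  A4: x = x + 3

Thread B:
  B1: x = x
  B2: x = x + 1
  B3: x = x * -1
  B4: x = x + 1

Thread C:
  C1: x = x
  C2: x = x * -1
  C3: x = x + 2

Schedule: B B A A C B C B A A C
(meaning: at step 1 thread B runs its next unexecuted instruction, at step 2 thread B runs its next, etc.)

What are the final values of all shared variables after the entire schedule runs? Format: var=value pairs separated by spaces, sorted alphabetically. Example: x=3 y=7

Answer: x=15

Derivation:
Step 1: thread B executes B1 (x = x). Shared: x=5. PCs: A@0 B@1 C@0
Step 2: thread B executes B2 (x = x + 1). Shared: x=6. PCs: A@0 B@2 C@0
Step 3: thread A executes A1 (x = x - 1). Shared: x=5. PCs: A@1 B@2 C@0
Step 4: thread A executes A2 (x = x + 2). Shared: x=7. PCs: A@2 B@2 C@0
Step 5: thread C executes C1 (x = x). Shared: x=7. PCs: A@2 B@2 C@1
Step 6: thread B executes B3 (x = x * -1). Shared: x=-7. PCs: A@2 B@3 C@1
Step 7: thread C executes C2 (x = x * -1). Shared: x=7. PCs: A@2 B@3 C@2
Step 8: thread B executes B4 (x = x + 1). Shared: x=8. PCs: A@2 B@4 C@2
Step 9: thread A executes A3 (x = x + 2). Shared: x=10. PCs: A@3 B@4 C@2
Step 10: thread A executes A4 (x = x + 3). Shared: x=13. PCs: A@4 B@4 C@2
Step 11: thread C executes C3 (x = x + 2). Shared: x=15. PCs: A@4 B@4 C@3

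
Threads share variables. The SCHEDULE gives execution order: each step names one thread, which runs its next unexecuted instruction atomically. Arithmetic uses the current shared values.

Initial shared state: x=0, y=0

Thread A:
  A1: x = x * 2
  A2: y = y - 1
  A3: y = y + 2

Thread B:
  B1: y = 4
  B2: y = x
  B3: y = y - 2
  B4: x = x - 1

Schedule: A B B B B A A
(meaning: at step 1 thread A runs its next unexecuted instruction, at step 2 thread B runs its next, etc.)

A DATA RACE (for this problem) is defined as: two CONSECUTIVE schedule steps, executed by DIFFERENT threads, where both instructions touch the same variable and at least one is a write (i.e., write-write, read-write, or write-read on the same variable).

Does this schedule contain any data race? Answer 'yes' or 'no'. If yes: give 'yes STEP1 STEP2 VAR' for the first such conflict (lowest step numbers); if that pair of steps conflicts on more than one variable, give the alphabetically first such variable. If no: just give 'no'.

Answer: no

Derivation:
Steps 1,2: A(r=x,w=x) vs B(r=-,w=y). No conflict.
Steps 2,3: same thread (B). No race.
Steps 3,4: same thread (B). No race.
Steps 4,5: same thread (B). No race.
Steps 5,6: B(r=x,w=x) vs A(r=y,w=y). No conflict.
Steps 6,7: same thread (A). No race.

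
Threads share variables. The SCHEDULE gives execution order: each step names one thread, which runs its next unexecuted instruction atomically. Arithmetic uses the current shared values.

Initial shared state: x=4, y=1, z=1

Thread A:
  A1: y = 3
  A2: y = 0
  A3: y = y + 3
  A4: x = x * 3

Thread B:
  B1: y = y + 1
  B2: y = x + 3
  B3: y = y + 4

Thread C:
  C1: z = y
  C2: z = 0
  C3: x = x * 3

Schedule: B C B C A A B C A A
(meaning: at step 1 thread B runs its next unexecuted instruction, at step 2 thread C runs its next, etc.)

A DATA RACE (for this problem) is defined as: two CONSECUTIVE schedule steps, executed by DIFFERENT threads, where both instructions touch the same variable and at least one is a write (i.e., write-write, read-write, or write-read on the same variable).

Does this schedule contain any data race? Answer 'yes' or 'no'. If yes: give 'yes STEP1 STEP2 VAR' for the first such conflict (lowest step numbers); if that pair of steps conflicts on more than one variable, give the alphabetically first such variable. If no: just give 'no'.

Answer: yes 1 2 y

Derivation:
Steps 1,2: B(y = y + 1) vs C(z = y). RACE on y (W-R).
Steps 2,3: C(z = y) vs B(y = x + 3). RACE on y (R-W).
Steps 3,4: B(r=x,w=y) vs C(r=-,w=z). No conflict.
Steps 4,5: C(r=-,w=z) vs A(r=-,w=y). No conflict.
Steps 5,6: same thread (A). No race.
Steps 6,7: A(y = 0) vs B(y = y + 4). RACE on y (W-W).
Steps 7,8: B(r=y,w=y) vs C(r=x,w=x). No conflict.
Steps 8,9: C(r=x,w=x) vs A(r=y,w=y). No conflict.
Steps 9,10: same thread (A). No race.
First conflict at steps 1,2.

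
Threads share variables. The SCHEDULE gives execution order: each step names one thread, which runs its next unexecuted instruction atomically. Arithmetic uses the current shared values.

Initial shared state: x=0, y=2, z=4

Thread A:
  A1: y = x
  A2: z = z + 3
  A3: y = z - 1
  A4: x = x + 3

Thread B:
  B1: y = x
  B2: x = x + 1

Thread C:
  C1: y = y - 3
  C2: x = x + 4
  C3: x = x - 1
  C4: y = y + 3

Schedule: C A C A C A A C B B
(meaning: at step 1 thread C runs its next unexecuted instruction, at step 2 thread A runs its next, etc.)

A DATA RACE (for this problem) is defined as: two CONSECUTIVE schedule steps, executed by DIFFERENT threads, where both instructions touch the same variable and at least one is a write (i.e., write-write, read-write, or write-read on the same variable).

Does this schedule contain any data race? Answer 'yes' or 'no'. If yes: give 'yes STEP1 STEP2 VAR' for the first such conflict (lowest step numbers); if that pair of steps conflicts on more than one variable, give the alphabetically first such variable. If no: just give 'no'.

Answer: yes 1 2 y

Derivation:
Steps 1,2: C(y = y - 3) vs A(y = x). RACE on y (W-W).
Steps 2,3: A(y = x) vs C(x = x + 4). RACE on x (R-W).
Steps 3,4: C(r=x,w=x) vs A(r=z,w=z). No conflict.
Steps 4,5: A(r=z,w=z) vs C(r=x,w=x). No conflict.
Steps 5,6: C(r=x,w=x) vs A(r=z,w=y). No conflict.
Steps 6,7: same thread (A). No race.
Steps 7,8: A(r=x,w=x) vs C(r=y,w=y). No conflict.
Steps 8,9: C(y = y + 3) vs B(y = x). RACE on y (W-W).
Steps 9,10: same thread (B). No race.
First conflict at steps 1,2.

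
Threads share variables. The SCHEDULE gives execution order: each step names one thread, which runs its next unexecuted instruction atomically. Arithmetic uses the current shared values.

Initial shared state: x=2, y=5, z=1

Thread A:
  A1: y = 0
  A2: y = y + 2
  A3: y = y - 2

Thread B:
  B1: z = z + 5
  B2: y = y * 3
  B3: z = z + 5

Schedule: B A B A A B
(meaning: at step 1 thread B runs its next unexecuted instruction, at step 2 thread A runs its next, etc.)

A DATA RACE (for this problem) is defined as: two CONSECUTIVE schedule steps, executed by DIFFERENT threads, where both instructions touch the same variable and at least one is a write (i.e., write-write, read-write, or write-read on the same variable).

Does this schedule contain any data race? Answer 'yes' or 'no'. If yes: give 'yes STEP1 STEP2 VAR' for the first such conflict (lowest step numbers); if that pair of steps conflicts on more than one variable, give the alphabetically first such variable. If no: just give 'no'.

Steps 1,2: B(r=z,w=z) vs A(r=-,w=y). No conflict.
Steps 2,3: A(y = 0) vs B(y = y * 3). RACE on y (W-W).
Steps 3,4: B(y = y * 3) vs A(y = y + 2). RACE on y (W-W).
Steps 4,5: same thread (A). No race.
Steps 5,6: A(r=y,w=y) vs B(r=z,w=z). No conflict.
First conflict at steps 2,3.

Answer: yes 2 3 y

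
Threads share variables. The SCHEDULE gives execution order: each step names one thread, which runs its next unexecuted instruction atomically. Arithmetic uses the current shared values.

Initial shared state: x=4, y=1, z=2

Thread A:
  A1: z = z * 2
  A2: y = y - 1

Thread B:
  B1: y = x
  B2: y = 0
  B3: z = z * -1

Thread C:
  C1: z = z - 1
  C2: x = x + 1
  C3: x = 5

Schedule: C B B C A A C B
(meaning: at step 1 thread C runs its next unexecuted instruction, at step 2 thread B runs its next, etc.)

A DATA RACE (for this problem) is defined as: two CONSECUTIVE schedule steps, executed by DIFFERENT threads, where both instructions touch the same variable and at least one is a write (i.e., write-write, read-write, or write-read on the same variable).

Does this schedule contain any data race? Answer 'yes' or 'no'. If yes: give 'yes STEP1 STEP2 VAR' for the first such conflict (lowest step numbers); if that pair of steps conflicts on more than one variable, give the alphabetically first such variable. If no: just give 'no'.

Answer: no

Derivation:
Steps 1,2: C(r=z,w=z) vs B(r=x,w=y). No conflict.
Steps 2,3: same thread (B). No race.
Steps 3,4: B(r=-,w=y) vs C(r=x,w=x). No conflict.
Steps 4,5: C(r=x,w=x) vs A(r=z,w=z). No conflict.
Steps 5,6: same thread (A). No race.
Steps 6,7: A(r=y,w=y) vs C(r=-,w=x). No conflict.
Steps 7,8: C(r=-,w=x) vs B(r=z,w=z). No conflict.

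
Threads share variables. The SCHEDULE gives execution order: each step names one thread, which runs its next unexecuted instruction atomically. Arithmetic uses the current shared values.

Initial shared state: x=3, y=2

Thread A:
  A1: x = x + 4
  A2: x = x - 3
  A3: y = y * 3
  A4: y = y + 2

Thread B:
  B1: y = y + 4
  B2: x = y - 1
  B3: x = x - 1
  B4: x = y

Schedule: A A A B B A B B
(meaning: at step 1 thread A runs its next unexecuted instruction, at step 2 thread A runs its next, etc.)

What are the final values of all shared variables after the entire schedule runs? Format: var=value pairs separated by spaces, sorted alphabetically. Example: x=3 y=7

Answer: x=12 y=12

Derivation:
Step 1: thread A executes A1 (x = x + 4). Shared: x=7 y=2. PCs: A@1 B@0
Step 2: thread A executes A2 (x = x - 3). Shared: x=4 y=2. PCs: A@2 B@0
Step 3: thread A executes A3 (y = y * 3). Shared: x=4 y=6. PCs: A@3 B@0
Step 4: thread B executes B1 (y = y + 4). Shared: x=4 y=10. PCs: A@3 B@1
Step 5: thread B executes B2 (x = y - 1). Shared: x=9 y=10. PCs: A@3 B@2
Step 6: thread A executes A4 (y = y + 2). Shared: x=9 y=12. PCs: A@4 B@2
Step 7: thread B executes B3 (x = x - 1). Shared: x=8 y=12. PCs: A@4 B@3
Step 8: thread B executes B4 (x = y). Shared: x=12 y=12. PCs: A@4 B@4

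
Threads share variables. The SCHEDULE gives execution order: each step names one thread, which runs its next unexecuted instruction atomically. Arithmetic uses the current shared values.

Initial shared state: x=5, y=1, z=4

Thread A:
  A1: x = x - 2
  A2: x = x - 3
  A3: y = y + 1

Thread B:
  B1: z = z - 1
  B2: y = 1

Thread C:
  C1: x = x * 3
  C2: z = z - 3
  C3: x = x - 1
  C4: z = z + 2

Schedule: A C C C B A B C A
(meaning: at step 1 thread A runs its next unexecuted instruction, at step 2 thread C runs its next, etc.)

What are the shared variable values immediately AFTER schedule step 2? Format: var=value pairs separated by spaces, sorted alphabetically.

Answer: x=9 y=1 z=4

Derivation:
Step 1: thread A executes A1 (x = x - 2). Shared: x=3 y=1 z=4. PCs: A@1 B@0 C@0
Step 2: thread C executes C1 (x = x * 3). Shared: x=9 y=1 z=4. PCs: A@1 B@0 C@1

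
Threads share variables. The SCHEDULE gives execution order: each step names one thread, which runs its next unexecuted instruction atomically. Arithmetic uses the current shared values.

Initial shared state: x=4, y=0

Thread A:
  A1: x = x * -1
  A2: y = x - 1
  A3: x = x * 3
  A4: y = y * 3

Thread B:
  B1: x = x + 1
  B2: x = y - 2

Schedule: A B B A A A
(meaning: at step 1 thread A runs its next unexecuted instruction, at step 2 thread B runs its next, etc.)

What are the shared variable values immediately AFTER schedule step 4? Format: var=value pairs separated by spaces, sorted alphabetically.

Answer: x=-2 y=-3

Derivation:
Step 1: thread A executes A1 (x = x * -1). Shared: x=-4 y=0. PCs: A@1 B@0
Step 2: thread B executes B1 (x = x + 1). Shared: x=-3 y=0. PCs: A@1 B@1
Step 3: thread B executes B2 (x = y - 2). Shared: x=-2 y=0. PCs: A@1 B@2
Step 4: thread A executes A2 (y = x - 1). Shared: x=-2 y=-3. PCs: A@2 B@2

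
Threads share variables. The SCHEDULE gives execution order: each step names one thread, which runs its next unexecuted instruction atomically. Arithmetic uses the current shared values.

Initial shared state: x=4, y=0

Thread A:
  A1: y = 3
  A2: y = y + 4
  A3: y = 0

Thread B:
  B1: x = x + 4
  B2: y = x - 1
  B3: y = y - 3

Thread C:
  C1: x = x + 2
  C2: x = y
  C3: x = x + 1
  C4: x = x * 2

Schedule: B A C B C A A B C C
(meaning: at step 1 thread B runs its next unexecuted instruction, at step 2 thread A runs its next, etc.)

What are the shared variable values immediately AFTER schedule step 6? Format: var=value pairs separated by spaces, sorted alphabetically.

Answer: x=9 y=13

Derivation:
Step 1: thread B executes B1 (x = x + 4). Shared: x=8 y=0. PCs: A@0 B@1 C@0
Step 2: thread A executes A1 (y = 3). Shared: x=8 y=3. PCs: A@1 B@1 C@0
Step 3: thread C executes C1 (x = x + 2). Shared: x=10 y=3. PCs: A@1 B@1 C@1
Step 4: thread B executes B2 (y = x - 1). Shared: x=10 y=9. PCs: A@1 B@2 C@1
Step 5: thread C executes C2 (x = y). Shared: x=9 y=9. PCs: A@1 B@2 C@2
Step 6: thread A executes A2 (y = y + 4). Shared: x=9 y=13. PCs: A@2 B@2 C@2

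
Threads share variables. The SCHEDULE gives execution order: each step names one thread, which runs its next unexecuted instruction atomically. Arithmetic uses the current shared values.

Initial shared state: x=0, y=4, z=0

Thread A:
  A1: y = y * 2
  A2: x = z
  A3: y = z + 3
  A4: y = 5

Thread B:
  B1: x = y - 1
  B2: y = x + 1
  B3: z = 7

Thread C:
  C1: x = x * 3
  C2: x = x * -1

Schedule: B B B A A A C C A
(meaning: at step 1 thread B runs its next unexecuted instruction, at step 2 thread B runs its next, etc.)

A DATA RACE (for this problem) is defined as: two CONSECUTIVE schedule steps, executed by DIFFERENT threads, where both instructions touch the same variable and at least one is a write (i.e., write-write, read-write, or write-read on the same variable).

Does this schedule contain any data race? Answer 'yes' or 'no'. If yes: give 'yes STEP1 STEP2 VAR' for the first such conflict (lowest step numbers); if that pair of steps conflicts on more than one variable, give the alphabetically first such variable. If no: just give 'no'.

Steps 1,2: same thread (B). No race.
Steps 2,3: same thread (B). No race.
Steps 3,4: B(r=-,w=z) vs A(r=y,w=y). No conflict.
Steps 4,5: same thread (A). No race.
Steps 5,6: same thread (A). No race.
Steps 6,7: A(r=z,w=y) vs C(r=x,w=x). No conflict.
Steps 7,8: same thread (C). No race.
Steps 8,9: C(r=x,w=x) vs A(r=-,w=y). No conflict.

Answer: no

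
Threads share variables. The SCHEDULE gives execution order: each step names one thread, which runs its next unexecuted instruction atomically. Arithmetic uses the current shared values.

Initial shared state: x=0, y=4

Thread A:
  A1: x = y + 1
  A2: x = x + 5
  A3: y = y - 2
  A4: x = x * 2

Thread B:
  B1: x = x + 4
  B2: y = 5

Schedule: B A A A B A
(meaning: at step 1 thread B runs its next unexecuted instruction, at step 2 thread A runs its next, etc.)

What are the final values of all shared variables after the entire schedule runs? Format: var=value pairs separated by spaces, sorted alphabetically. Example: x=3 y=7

Step 1: thread B executes B1 (x = x + 4). Shared: x=4 y=4. PCs: A@0 B@1
Step 2: thread A executes A1 (x = y + 1). Shared: x=5 y=4. PCs: A@1 B@1
Step 3: thread A executes A2 (x = x + 5). Shared: x=10 y=4. PCs: A@2 B@1
Step 4: thread A executes A3 (y = y - 2). Shared: x=10 y=2. PCs: A@3 B@1
Step 5: thread B executes B2 (y = 5). Shared: x=10 y=5. PCs: A@3 B@2
Step 6: thread A executes A4 (x = x * 2). Shared: x=20 y=5. PCs: A@4 B@2

Answer: x=20 y=5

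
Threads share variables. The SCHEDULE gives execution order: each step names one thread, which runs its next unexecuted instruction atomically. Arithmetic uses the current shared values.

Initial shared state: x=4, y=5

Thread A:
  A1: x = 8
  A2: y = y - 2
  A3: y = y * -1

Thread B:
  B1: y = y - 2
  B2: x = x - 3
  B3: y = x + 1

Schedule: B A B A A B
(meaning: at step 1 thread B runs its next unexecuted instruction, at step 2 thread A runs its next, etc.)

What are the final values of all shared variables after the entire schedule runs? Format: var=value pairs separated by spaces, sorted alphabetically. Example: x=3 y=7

Step 1: thread B executes B1 (y = y - 2). Shared: x=4 y=3. PCs: A@0 B@1
Step 2: thread A executes A1 (x = 8). Shared: x=8 y=3. PCs: A@1 B@1
Step 3: thread B executes B2 (x = x - 3). Shared: x=5 y=3. PCs: A@1 B@2
Step 4: thread A executes A2 (y = y - 2). Shared: x=5 y=1. PCs: A@2 B@2
Step 5: thread A executes A3 (y = y * -1). Shared: x=5 y=-1. PCs: A@3 B@2
Step 6: thread B executes B3 (y = x + 1). Shared: x=5 y=6. PCs: A@3 B@3

Answer: x=5 y=6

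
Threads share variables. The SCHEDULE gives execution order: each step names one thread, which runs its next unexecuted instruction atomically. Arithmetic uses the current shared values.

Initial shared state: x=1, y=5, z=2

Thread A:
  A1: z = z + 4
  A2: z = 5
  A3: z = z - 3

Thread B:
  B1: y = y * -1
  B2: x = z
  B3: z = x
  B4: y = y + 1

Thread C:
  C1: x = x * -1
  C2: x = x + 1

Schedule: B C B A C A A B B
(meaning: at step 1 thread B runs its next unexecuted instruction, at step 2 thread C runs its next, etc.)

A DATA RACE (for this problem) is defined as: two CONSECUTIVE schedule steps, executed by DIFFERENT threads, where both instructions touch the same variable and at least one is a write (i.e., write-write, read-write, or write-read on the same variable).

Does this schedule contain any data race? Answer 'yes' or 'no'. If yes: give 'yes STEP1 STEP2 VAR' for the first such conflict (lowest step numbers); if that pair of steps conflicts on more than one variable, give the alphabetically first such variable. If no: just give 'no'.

Steps 1,2: B(r=y,w=y) vs C(r=x,w=x). No conflict.
Steps 2,3: C(x = x * -1) vs B(x = z). RACE on x (W-W).
Steps 3,4: B(x = z) vs A(z = z + 4). RACE on z (R-W).
Steps 4,5: A(r=z,w=z) vs C(r=x,w=x). No conflict.
Steps 5,6: C(r=x,w=x) vs A(r=-,w=z). No conflict.
Steps 6,7: same thread (A). No race.
Steps 7,8: A(z = z - 3) vs B(z = x). RACE on z (W-W).
Steps 8,9: same thread (B). No race.
First conflict at steps 2,3.

Answer: yes 2 3 x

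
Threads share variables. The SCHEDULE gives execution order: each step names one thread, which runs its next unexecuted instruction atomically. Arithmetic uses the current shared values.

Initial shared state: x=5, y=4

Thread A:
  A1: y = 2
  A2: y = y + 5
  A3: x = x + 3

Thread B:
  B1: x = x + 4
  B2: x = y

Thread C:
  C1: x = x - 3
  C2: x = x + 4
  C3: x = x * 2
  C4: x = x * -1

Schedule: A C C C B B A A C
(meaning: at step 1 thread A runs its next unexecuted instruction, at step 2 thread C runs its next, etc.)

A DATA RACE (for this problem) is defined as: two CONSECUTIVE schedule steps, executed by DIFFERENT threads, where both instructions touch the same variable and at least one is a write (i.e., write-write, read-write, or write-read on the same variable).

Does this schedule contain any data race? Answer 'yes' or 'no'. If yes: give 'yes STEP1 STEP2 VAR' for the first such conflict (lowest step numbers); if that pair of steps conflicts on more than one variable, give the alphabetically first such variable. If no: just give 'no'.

Steps 1,2: A(r=-,w=y) vs C(r=x,w=x). No conflict.
Steps 2,3: same thread (C). No race.
Steps 3,4: same thread (C). No race.
Steps 4,5: C(x = x * 2) vs B(x = x + 4). RACE on x (W-W).
Steps 5,6: same thread (B). No race.
Steps 6,7: B(x = y) vs A(y = y + 5). RACE on y (R-W).
Steps 7,8: same thread (A). No race.
Steps 8,9: A(x = x + 3) vs C(x = x * -1). RACE on x (W-W).
First conflict at steps 4,5.

Answer: yes 4 5 x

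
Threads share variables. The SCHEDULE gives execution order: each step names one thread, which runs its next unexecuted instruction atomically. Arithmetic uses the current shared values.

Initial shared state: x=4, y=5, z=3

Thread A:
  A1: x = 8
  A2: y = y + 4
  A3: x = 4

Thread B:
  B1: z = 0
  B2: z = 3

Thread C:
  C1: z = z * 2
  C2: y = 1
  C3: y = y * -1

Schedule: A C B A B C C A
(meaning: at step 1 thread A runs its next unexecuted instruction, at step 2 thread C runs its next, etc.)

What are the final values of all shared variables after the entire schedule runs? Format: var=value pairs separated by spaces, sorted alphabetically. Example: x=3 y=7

Step 1: thread A executes A1 (x = 8). Shared: x=8 y=5 z=3. PCs: A@1 B@0 C@0
Step 2: thread C executes C1 (z = z * 2). Shared: x=8 y=5 z=6. PCs: A@1 B@0 C@1
Step 3: thread B executes B1 (z = 0). Shared: x=8 y=5 z=0. PCs: A@1 B@1 C@1
Step 4: thread A executes A2 (y = y + 4). Shared: x=8 y=9 z=0. PCs: A@2 B@1 C@1
Step 5: thread B executes B2 (z = 3). Shared: x=8 y=9 z=3. PCs: A@2 B@2 C@1
Step 6: thread C executes C2 (y = 1). Shared: x=8 y=1 z=3. PCs: A@2 B@2 C@2
Step 7: thread C executes C3 (y = y * -1). Shared: x=8 y=-1 z=3. PCs: A@2 B@2 C@3
Step 8: thread A executes A3 (x = 4). Shared: x=4 y=-1 z=3. PCs: A@3 B@2 C@3

Answer: x=4 y=-1 z=3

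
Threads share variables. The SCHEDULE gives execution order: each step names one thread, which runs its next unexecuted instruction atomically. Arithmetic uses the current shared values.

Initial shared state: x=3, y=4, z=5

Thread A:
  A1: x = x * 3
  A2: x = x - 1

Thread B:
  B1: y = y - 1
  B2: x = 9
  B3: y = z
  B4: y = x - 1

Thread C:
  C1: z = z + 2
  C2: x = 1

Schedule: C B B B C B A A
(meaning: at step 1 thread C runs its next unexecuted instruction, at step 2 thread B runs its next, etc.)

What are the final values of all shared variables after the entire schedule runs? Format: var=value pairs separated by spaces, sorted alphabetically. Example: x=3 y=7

Answer: x=2 y=0 z=7

Derivation:
Step 1: thread C executes C1 (z = z + 2). Shared: x=3 y=4 z=7. PCs: A@0 B@0 C@1
Step 2: thread B executes B1 (y = y - 1). Shared: x=3 y=3 z=7. PCs: A@0 B@1 C@1
Step 3: thread B executes B2 (x = 9). Shared: x=9 y=3 z=7. PCs: A@0 B@2 C@1
Step 4: thread B executes B3 (y = z). Shared: x=9 y=7 z=7. PCs: A@0 B@3 C@1
Step 5: thread C executes C2 (x = 1). Shared: x=1 y=7 z=7. PCs: A@0 B@3 C@2
Step 6: thread B executes B4 (y = x - 1). Shared: x=1 y=0 z=7. PCs: A@0 B@4 C@2
Step 7: thread A executes A1 (x = x * 3). Shared: x=3 y=0 z=7. PCs: A@1 B@4 C@2
Step 8: thread A executes A2 (x = x - 1). Shared: x=2 y=0 z=7. PCs: A@2 B@4 C@2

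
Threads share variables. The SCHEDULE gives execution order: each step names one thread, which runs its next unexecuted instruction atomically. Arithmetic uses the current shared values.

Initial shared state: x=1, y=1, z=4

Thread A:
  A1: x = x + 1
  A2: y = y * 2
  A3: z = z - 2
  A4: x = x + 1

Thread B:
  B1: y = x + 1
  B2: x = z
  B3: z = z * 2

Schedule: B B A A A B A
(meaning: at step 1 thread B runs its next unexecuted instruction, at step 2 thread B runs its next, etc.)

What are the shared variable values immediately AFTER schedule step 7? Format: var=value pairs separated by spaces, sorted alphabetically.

Answer: x=6 y=4 z=4

Derivation:
Step 1: thread B executes B1 (y = x + 1). Shared: x=1 y=2 z=4. PCs: A@0 B@1
Step 2: thread B executes B2 (x = z). Shared: x=4 y=2 z=4. PCs: A@0 B@2
Step 3: thread A executes A1 (x = x + 1). Shared: x=5 y=2 z=4. PCs: A@1 B@2
Step 4: thread A executes A2 (y = y * 2). Shared: x=5 y=4 z=4. PCs: A@2 B@2
Step 5: thread A executes A3 (z = z - 2). Shared: x=5 y=4 z=2. PCs: A@3 B@2
Step 6: thread B executes B3 (z = z * 2). Shared: x=5 y=4 z=4. PCs: A@3 B@3
Step 7: thread A executes A4 (x = x + 1). Shared: x=6 y=4 z=4. PCs: A@4 B@3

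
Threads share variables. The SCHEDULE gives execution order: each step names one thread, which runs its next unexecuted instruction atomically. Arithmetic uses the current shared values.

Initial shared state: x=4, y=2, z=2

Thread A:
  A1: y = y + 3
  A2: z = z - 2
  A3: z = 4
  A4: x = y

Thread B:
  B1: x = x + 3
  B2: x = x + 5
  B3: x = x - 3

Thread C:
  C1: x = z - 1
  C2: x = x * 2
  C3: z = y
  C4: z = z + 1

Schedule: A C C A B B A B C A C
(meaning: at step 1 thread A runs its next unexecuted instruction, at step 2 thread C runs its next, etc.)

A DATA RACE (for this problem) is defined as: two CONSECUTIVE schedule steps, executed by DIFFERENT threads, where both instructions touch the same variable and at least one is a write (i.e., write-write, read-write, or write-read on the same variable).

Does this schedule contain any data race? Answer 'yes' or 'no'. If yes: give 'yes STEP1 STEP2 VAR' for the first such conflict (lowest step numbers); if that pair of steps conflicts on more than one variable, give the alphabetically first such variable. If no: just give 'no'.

Steps 1,2: A(r=y,w=y) vs C(r=z,w=x). No conflict.
Steps 2,3: same thread (C). No race.
Steps 3,4: C(r=x,w=x) vs A(r=z,w=z). No conflict.
Steps 4,5: A(r=z,w=z) vs B(r=x,w=x). No conflict.
Steps 5,6: same thread (B). No race.
Steps 6,7: B(r=x,w=x) vs A(r=-,w=z). No conflict.
Steps 7,8: A(r=-,w=z) vs B(r=x,w=x). No conflict.
Steps 8,9: B(r=x,w=x) vs C(r=y,w=z). No conflict.
Steps 9,10: C(r=y,w=z) vs A(r=y,w=x). No conflict.
Steps 10,11: A(r=y,w=x) vs C(r=z,w=z). No conflict.

Answer: no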